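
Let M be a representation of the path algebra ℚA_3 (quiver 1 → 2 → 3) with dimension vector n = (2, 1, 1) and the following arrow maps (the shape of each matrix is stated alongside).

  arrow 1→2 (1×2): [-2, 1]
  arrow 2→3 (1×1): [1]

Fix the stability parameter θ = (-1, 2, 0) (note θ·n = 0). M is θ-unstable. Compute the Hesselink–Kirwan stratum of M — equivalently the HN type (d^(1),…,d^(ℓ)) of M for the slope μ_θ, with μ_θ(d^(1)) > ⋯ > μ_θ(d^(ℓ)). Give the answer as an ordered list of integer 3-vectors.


Barcode: M ≅ I[1,1], I[1,3]. HN layers by μ_θ (2 steps, strictly decreasing):
  μ^(1)=1; μ^(2)=-1

((0, 1, 1); (2, 0, 0))


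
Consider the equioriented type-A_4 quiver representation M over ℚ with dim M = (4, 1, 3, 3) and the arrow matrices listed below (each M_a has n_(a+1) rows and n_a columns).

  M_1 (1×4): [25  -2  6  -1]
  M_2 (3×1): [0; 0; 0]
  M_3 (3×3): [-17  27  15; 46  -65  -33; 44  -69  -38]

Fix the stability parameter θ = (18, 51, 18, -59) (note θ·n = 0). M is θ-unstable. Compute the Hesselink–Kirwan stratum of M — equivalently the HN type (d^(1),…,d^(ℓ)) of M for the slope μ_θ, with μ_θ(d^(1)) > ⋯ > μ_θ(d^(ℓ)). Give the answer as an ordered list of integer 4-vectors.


Barcode: M ≅ I[1,1]^3, I[1,2], I[3,4]^3. HN layers by μ_θ (3 steps, strictly decreasing):
  μ^(1)=51; μ^(2)=18; μ^(3)=-41/2

((0, 1, 0, 0); (4, 0, 0, 0); (0, 0, 3, 3))


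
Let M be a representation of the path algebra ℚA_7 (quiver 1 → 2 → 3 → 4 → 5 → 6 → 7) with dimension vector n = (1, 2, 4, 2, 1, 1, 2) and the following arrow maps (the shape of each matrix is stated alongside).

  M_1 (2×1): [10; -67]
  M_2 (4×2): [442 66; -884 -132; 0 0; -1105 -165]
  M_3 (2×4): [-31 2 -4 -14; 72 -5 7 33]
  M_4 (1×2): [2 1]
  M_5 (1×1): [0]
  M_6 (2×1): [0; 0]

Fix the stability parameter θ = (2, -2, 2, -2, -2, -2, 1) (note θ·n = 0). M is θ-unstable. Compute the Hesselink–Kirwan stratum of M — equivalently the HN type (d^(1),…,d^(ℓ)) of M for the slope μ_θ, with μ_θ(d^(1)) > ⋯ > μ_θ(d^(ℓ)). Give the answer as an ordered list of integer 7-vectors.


Barcode: M ≅ I[1,5], I[2,2], I[3,3]^2, I[3,4], I[6,6], I[7,7]^2. HN layers by μ_θ (5 steps, strictly decreasing):
  μ^(1)=2; μ^(2)=1; μ^(3)=0; μ^(4)=-2/5; μ^(5)=-2

((0, 0, 2, 0, 0, 0, 0); (0, 0, 0, 0, 0, 0, 2); (0, 0, 1, 1, 0, 0, 0); (1, 1, 1, 1, 1, 0, 0); (0, 1, 0, 0, 0, 1, 0))


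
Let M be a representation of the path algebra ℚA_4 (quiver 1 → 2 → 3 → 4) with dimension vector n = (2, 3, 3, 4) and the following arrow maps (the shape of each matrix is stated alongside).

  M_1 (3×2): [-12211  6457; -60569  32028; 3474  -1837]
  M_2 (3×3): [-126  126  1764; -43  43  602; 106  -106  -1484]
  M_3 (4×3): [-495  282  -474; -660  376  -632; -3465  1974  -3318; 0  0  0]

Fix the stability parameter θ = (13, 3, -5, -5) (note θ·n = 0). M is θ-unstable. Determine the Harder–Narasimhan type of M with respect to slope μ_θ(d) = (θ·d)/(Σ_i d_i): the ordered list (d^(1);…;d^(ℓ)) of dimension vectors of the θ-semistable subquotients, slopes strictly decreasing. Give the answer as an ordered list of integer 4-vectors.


Barcode: M ≅ I[1,2], I[1,3], I[2,2], I[3,3], I[3,4], I[4,4]^3. HN layers by μ_θ (4 steps, strictly decreasing):
  μ^(1)=8; μ^(2)=11/3; μ^(3)=3; μ^(4)=-5

((1, 1, 0, 0); (1, 1, 1, 0); (0, 1, 0, 0); (0, 0, 2, 4))


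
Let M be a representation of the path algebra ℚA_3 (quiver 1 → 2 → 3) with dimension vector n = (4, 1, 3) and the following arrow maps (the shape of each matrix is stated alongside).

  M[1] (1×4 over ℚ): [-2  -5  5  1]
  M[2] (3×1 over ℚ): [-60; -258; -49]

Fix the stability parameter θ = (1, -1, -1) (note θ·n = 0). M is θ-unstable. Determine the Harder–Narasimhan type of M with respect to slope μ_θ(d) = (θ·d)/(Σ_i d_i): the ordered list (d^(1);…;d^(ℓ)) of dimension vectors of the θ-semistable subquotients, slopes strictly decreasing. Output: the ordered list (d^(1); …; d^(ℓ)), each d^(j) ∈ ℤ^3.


Barcode: M ≅ I[1,1]^3, I[1,3], I[3,3]^2. HN layers by μ_θ (3 steps, strictly decreasing):
  μ^(1)=1; μ^(2)=-1/3; μ^(3)=-1

((3, 0, 0); (1, 1, 1); (0, 0, 2))


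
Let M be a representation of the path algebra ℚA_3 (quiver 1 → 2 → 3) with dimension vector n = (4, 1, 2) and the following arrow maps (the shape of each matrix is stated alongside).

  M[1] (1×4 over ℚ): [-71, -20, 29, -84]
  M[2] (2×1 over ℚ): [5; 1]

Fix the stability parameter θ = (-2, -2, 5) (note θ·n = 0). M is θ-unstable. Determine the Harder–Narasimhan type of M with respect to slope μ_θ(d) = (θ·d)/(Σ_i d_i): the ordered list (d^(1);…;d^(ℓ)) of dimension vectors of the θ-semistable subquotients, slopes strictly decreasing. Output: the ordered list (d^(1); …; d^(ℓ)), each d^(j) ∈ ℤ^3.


Barcode: M ≅ I[1,1]^3, I[1,3], I[3,3]. HN layers by μ_θ (2 steps, strictly decreasing):
  μ^(1)=5; μ^(2)=-2

((0, 0, 2); (4, 1, 0))


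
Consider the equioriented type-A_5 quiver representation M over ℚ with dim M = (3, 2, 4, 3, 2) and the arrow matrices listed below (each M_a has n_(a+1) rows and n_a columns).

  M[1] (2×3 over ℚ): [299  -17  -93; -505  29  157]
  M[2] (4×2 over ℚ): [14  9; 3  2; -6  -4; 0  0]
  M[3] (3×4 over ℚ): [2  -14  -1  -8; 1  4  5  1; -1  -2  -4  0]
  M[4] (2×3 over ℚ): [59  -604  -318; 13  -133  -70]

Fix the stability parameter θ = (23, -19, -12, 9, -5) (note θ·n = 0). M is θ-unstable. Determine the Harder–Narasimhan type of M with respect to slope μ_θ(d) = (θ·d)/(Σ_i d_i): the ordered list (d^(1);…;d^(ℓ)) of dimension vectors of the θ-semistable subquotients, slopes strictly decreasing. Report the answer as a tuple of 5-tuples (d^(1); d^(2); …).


Interval decomposition of M: I[1,1], I[1,3], I[1,5], I[3,4], I[3,5].
HN type (ℓ=5): μ^(1)=23; μ^(2)=9; μ^(3)=2; μ^(4)=-8/3; μ^(5)=-12

((1, 0, 0, 0, 0); (0, 0, 0, 1, 0); (0, 0, 0, 2, 2); (2, 2, 2, 0, 0); (0, 0, 2, 0, 0))


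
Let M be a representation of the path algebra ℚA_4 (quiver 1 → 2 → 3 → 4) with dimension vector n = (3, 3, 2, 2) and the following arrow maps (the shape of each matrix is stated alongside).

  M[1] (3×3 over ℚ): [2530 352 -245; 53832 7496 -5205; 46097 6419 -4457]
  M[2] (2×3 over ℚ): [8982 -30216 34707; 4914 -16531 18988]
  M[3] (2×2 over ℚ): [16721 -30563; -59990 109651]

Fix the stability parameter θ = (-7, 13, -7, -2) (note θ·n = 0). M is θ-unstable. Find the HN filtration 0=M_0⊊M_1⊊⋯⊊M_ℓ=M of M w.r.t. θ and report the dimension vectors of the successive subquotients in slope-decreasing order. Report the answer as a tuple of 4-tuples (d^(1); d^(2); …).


Via rank(M_{q-1}∘⋯∘M_p): M ≅ I[1,2], I[1,4]^2.
μ_θ-semistable layers: μ^(1)=13; μ^(2)=4/3; μ^(3)=-7

((0, 1, 0, 0); (0, 2, 2, 2); (3, 0, 0, 0))


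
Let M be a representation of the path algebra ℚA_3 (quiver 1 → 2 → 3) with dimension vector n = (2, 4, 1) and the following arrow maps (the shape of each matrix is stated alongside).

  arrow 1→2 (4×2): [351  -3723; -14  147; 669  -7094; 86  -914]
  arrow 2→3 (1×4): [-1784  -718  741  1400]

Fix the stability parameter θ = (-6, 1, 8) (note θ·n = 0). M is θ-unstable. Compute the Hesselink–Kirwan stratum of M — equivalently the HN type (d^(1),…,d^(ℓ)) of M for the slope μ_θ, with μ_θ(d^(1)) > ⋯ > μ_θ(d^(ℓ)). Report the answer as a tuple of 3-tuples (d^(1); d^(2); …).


Interval decomposition of M: I[1,2], I[1,3], I[2,2]^2.
HN type (ℓ=3): μ^(1)=8; μ^(2)=1; μ^(3)=-6

((0, 0, 1); (0, 4, 0); (2, 0, 0))


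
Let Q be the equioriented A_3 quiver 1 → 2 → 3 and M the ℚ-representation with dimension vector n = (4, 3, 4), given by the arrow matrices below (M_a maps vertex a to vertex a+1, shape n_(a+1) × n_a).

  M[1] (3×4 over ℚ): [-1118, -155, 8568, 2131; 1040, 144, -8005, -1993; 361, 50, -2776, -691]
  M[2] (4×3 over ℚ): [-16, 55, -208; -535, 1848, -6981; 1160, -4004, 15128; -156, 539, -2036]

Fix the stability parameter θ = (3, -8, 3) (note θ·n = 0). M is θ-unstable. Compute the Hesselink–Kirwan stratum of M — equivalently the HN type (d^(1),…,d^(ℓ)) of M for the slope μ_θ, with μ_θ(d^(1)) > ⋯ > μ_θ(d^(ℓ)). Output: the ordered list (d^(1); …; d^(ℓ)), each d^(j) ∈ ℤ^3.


Via rank(M_{q-1}∘⋯∘M_p): M ≅ I[1,1], I[1,2], I[1,3]^2, I[3,3]^2.
μ_θ-semistable layers: μ^(1)=3; μ^(2)=-5/2

((1, 0, 4); (3, 3, 0))


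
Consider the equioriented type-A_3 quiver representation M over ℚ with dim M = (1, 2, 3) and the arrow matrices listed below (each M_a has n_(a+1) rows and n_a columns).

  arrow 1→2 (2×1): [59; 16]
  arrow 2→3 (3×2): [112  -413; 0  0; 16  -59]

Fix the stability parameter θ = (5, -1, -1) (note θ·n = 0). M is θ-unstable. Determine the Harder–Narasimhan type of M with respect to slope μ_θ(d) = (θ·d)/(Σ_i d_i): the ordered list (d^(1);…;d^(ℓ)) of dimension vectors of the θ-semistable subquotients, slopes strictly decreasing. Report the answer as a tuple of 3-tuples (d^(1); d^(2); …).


Barcode: M ≅ I[1,2], I[2,3], I[3,3]^2. HN layers by μ_θ (2 steps, strictly decreasing):
  μ^(1)=2; μ^(2)=-1

((1, 1, 0); (0, 1, 3))


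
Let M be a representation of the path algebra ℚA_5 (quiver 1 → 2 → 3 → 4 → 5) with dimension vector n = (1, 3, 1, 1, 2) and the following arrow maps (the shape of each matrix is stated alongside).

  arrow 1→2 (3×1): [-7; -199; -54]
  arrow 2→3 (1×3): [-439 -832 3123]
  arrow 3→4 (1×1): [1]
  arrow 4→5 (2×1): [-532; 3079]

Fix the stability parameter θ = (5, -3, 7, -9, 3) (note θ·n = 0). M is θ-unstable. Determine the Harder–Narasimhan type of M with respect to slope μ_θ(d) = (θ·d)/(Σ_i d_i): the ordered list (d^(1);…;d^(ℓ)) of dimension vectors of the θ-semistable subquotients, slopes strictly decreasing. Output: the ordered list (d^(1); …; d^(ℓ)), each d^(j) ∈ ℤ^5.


Barcode: M ≅ I[1,5], I[2,2]^2, I[5,5]. HN layers by μ_θ (3 steps, strictly decreasing):
  μ^(1)=3; μ^(2)=0; μ^(3)=-3

((0, 0, 0, 0, 2); (1, 1, 1, 1, 0); (0, 2, 0, 0, 0))


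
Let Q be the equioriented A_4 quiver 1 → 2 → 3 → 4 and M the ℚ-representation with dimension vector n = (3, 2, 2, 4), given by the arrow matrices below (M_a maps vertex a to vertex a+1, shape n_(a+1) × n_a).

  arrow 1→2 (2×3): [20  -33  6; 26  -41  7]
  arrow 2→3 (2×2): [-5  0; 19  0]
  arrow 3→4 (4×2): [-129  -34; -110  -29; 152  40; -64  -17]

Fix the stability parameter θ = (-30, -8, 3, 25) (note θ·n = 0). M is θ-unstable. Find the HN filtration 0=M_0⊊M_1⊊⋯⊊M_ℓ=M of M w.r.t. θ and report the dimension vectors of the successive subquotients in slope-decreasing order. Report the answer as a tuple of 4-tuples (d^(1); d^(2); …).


Interval decomposition of M: I[1,1], I[1,2], I[1,4], I[3,4], I[4,4]^2.
HN type (ℓ=4): μ^(1)=25; μ^(2)=3; μ^(3)=-8; μ^(4)=-30

((0, 0, 0, 4); (0, 0, 2, 0); (0, 2, 0, 0); (3, 0, 0, 0))


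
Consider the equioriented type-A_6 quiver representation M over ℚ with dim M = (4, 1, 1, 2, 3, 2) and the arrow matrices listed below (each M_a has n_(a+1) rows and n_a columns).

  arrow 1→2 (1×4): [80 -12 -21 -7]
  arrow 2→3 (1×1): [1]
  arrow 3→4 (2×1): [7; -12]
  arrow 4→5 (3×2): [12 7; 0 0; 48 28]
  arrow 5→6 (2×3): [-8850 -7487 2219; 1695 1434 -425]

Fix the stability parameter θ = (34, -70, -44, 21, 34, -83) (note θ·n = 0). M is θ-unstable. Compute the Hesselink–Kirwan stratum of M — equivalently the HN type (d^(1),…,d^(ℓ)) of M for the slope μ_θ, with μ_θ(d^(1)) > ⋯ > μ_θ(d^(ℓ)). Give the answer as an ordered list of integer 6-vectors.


Barcode: M ≅ I[1,1]^3, I[1,4], I[4,6], I[5,5], I[5,6]. HN layers by μ_θ (5 steps, strictly decreasing):
  μ^(1)=34; μ^(2)=21; μ^(3)=-28/3; μ^(4)=-49/2; μ^(5)=-80/3

((3, 0, 0, 0, 1, 0); (0, 0, 0, 1, 0, 0); (0, 0, 0, 1, 1, 1); (0, 0, 0, 0, 1, 1); (1, 1, 1, 0, 0, 0))


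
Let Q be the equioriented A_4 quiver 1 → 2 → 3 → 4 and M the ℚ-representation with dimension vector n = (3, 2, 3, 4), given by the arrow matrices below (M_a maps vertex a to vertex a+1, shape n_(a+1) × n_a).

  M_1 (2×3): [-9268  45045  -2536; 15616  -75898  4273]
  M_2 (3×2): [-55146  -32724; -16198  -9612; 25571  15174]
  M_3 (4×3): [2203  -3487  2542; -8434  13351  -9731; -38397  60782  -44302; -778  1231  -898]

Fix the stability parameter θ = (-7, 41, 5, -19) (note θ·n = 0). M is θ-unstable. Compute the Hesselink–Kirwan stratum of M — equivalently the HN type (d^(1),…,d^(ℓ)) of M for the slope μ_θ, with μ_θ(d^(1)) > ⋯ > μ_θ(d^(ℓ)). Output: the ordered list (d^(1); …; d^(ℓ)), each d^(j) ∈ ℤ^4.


Interval decomposition of M: I[1,1], I[1,2], I[1,4], I[3,4]^2, I[4,4].
HN type (ℓ=4): μ^(1)=41; μ^(2)=9; μ^(3)=-7; μ^(4)=-19

((0, 1, 0, 0); (0, 1, 1, 1); (3, 0, 2, 2); (0, 0, 0, 1))


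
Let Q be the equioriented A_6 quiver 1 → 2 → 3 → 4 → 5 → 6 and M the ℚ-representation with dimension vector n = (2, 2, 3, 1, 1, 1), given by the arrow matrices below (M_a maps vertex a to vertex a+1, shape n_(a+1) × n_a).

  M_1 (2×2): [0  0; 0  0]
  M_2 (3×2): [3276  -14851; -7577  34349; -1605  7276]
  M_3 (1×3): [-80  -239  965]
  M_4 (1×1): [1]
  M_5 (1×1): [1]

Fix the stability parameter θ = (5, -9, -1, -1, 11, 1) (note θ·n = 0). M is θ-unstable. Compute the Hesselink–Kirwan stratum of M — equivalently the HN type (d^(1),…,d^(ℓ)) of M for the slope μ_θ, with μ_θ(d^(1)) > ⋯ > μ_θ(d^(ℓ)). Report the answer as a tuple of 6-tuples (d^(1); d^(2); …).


Barcode: M ≅ I[1,1]^2, I[2,3], I[2,6], I[3,3]. HN layers by μ_θ (4 steps, strictly decreasing):
  μ^(1)=6; μ^(2)=5; μ^(3)=-1; μ^(4)=-9

((0, 0, 0, 0, 1, 1); (2, 0, 0, 0, 0, 0); (0, 0, 3, 1, 0, 0); (0, 2, 0, 0, 0, 0))


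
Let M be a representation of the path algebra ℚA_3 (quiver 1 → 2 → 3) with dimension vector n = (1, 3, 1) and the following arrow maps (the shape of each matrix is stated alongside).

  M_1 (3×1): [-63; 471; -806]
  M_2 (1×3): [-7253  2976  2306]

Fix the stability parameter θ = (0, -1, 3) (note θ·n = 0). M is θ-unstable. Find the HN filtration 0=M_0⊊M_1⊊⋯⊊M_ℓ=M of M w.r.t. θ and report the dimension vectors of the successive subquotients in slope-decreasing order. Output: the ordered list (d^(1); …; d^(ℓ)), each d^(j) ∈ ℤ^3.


Via rank(M_{q-1}∘⋯∘M_p): M ≅ I[1,3], I[2,2]^2.
μ_θ-semistable layers: μ^(1)=3; μ^(2)=-1/2; μ^(3)=-1

((0, 0, 1); (1, 1, 0); (0, 2, 0))


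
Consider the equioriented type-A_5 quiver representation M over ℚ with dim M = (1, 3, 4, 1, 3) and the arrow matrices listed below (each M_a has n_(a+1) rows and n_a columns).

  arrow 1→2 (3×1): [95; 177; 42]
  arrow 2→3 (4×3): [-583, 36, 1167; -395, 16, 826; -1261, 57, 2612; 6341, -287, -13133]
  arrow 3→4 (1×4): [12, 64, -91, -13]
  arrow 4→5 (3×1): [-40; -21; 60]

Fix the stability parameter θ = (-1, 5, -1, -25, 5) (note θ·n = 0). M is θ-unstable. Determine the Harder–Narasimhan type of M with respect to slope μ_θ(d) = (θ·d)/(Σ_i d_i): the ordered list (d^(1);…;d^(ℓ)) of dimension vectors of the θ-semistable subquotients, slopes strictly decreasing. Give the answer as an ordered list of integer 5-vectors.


Barcode: M ≅ I[1,3], I[2,3], I[2,5], I[3,3], I[5,5]^2. HN layers by μ_θ (4 steps, strictly decreasing):
  μ^(1)=5; μ^(2)=2; μ^(3)=-1; μ^(4)=-7

((0, 0, 0, 0, 3); (0, 2, 2, 0, 0); (1, 0, 1, 0, 0); (0, 1, 1, 1, 0))


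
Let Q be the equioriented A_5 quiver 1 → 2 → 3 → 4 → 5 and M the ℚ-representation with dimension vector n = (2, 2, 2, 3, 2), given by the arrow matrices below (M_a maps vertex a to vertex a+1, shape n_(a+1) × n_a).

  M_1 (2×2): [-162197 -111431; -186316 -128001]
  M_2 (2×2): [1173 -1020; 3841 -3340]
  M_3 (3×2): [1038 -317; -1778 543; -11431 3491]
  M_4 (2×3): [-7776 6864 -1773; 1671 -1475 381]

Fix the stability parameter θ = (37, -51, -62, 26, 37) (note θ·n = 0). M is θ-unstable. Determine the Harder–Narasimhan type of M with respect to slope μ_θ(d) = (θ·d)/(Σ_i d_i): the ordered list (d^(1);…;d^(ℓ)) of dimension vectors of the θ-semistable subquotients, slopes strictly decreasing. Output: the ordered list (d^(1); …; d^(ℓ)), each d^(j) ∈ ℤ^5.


Interval decomposition of M: I[1,2], I[1,4], I[3,5], I[4,5].
HN type (ℓ=5): μ^(1)=37; μ^(2)=26; μ^(3)=-7; μ^(4)=-76/3; μ^(5)=-62

((0, 0, 0, 0, 2); (0, 0, 0, 3, 0); (1, 1, 0, 0, 0); (1, 1, 1, 0, 0); (0, 0, 1, 0, 0))


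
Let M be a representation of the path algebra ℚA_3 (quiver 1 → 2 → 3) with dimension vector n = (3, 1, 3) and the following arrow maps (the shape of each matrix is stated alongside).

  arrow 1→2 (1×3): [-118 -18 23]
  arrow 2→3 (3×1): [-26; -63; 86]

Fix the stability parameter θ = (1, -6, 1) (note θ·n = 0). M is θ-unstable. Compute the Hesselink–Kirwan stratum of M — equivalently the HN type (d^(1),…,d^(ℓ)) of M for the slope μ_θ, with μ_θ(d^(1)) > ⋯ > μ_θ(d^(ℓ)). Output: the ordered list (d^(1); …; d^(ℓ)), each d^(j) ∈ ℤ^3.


Via rank(M_{q-1}∘⋯∘M_p): M ≅ I[1,1]^2, I[1,3], I[3,3]^2.
μ_θ-semistable layers: μ^(1)=1; μ^(2)=-5/2

((2, 0, 3); (1, 1, 0))


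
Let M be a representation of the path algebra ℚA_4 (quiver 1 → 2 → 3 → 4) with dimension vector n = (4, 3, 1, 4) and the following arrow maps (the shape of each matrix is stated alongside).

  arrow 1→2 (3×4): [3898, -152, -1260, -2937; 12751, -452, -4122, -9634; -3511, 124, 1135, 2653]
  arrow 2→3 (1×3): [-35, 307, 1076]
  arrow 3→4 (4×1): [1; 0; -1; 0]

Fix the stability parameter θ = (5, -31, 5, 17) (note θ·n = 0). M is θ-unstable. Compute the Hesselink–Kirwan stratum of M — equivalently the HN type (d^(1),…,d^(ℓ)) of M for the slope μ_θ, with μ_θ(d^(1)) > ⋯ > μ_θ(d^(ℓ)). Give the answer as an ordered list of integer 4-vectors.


Interval decomposition of M: I[1,1], I[1,2]^2, I[1,4], I[4,4]^3.
HN type (ℓ=3): μ^(1)=17; μ^(2)=5; μ^(3)=-13

((0, 0, 0, 4); (1, 0, 1, 0); (3, 3, 0, 0))


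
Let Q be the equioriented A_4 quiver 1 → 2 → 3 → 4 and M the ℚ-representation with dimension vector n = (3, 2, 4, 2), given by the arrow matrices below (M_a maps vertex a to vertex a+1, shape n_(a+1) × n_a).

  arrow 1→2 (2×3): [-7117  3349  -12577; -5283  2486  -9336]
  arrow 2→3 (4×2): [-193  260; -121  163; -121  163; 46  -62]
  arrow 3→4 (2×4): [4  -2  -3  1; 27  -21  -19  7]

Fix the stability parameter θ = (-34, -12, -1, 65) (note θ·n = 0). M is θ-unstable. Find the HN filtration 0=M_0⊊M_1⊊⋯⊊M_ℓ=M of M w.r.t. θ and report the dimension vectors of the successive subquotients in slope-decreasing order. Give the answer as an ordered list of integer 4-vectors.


Interval decomposition of M: I[1,1], I[1,4]^2, I[3,3]^2.
HN type (ℓ=4): μ^(1)=65; μ^(2)=-1; μ^(3)=-12; μ^(4)=-34

((0, 0, 0, 2); (0, 0, 4, 0); (0, 2, 0, 0); (3, 0, 0, 0))


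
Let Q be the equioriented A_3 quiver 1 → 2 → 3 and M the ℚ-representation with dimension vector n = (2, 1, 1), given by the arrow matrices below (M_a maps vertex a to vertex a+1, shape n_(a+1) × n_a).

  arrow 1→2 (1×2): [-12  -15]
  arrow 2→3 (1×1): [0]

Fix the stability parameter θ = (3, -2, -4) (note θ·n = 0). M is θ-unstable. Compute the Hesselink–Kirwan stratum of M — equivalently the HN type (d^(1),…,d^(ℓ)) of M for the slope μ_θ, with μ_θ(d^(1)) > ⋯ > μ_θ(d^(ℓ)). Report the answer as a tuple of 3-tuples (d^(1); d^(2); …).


Barcode: M ≅ I[1,1], I[1,2], I[3,3]. HN layers by μ_θ (3 steps, strictly decreasing):
  μ^(1)=3; μ^(2)=1/2; μ^(3)=-4

((1, 0, 0); (1, 1, 0); (0, 0, 1))


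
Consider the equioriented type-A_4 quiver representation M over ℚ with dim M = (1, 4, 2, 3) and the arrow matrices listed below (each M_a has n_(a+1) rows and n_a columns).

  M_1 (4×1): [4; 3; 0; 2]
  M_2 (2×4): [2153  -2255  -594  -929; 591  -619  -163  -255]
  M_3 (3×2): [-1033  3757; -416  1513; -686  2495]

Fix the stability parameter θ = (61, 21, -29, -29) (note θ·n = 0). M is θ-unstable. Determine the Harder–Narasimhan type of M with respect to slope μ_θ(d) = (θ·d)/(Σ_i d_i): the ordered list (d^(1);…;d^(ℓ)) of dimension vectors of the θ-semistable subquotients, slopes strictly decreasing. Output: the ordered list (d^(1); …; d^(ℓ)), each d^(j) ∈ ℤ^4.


Interval decomposition of M: I[1,4], I[2,2]^2, I[2,4], I[4,4].
HN type (ℓ=4): μ^(1)=21; μ^(2)=6; μ^(3)=-37/3; μ^(4)=-29

((0, 2, 0, 0); (1, 1, 1, 1); (0, 1, 1, 1); (0, 0, 0, 1))


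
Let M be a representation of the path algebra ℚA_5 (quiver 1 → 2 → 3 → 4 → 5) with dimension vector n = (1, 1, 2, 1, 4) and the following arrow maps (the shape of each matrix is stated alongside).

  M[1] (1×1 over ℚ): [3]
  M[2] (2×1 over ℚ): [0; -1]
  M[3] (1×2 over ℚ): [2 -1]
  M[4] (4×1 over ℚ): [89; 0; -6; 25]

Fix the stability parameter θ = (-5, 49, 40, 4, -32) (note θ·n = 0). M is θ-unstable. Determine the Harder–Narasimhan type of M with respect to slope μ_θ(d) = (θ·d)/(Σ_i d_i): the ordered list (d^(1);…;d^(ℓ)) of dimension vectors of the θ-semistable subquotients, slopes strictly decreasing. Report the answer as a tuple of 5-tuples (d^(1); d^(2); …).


Interval decomposition of M: I[1,5], I[3,3], I[5,5]^3.
HN type (ℓ=4): μ^(1)=40; μ^(2)=61/4; μ^(3)=-5; μ^(4)=-32

((0, 0, 1, 0, 0); (0, 1, 1, 1, 1); (1, 0, 0, 0, 0); (0, 0, 0, 0, 3))


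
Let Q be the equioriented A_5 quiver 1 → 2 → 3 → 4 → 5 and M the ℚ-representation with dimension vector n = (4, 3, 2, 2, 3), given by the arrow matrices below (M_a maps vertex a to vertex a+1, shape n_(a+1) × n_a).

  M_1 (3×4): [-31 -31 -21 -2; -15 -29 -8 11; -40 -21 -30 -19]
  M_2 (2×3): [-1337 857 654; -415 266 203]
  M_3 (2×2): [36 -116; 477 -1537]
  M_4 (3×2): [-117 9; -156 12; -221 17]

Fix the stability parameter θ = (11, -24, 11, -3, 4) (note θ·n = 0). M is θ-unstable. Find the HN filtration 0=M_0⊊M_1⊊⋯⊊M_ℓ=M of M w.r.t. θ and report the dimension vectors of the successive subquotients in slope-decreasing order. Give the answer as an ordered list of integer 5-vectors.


Interval decomposition of M: I[1,1], I[1,2], I[1,3], I[1,5], I[4,4], I[5,5]^2.
HN type (ℓ=4): μ^(1)=11; μ^(2)=4; μ^(3)=-3; μ^(4)=-13/2

((1, 0, 1, 0, 0); (0, 0, 1, 1, 3); (0, 0, 0, 1, 0); (3, 3, 0, 0, 0))


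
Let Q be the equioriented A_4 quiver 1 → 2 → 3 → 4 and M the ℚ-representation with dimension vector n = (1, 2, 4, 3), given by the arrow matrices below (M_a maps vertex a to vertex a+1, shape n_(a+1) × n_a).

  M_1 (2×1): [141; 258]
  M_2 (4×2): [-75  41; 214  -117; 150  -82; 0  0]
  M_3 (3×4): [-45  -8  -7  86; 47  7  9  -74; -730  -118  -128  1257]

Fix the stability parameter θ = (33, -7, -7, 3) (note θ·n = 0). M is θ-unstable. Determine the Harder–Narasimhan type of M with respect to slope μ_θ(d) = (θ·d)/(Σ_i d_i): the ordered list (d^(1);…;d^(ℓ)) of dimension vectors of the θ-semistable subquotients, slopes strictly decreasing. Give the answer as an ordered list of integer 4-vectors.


Barcode: M ≅ I[1,4], I[2,4], I[3,3], I[3,4]. HN layers by μ_θ (3 steps, strictly decreasing):
  μ^(1)=11/2; μ^(2)=3; μ^(3)=-7

((1, 1, 1, 1); (0, 0, 0, 2); (0, 1, 3, 0))


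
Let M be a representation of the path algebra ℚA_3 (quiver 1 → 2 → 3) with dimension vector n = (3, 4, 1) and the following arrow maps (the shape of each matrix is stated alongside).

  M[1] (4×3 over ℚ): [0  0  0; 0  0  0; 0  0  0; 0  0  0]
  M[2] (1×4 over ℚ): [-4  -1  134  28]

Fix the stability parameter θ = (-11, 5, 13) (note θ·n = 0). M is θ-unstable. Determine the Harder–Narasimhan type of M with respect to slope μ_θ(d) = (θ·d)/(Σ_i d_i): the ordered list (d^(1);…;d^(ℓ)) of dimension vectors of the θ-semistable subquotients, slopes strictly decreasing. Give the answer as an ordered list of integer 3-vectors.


Interval decomposition of M: I[1,1]^3, I[2,2]^3, I[2,3].
HN type (ℓ=3): μ^(1)=13; μ^(2)=5; μ^(3)=-11

((0, 0, 1); (0, 4, 0); (3, 0, 0))


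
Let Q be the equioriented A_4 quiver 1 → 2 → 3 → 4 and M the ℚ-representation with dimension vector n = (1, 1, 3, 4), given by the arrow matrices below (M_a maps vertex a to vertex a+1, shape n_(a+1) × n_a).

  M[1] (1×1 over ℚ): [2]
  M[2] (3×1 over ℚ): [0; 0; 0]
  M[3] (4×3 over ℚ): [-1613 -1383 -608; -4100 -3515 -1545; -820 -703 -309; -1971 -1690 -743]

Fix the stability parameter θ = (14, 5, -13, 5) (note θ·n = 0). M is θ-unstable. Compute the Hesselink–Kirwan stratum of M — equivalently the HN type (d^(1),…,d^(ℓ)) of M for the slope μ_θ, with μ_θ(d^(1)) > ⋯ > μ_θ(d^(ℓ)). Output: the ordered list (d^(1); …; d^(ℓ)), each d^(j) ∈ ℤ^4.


Via rank(M_{q-1}∘⋯∘M_p): M ≅ I[1,2], I[3,3], I[3,4]^2, I[4,4]^2.
μ_θ-semistable layers: μ^(1)=19/2; μ^(2)=5; μ^(3)=-13

((1, 1, 0, 0); (0, 0, 0, 4); (0, 0, 3, 0))


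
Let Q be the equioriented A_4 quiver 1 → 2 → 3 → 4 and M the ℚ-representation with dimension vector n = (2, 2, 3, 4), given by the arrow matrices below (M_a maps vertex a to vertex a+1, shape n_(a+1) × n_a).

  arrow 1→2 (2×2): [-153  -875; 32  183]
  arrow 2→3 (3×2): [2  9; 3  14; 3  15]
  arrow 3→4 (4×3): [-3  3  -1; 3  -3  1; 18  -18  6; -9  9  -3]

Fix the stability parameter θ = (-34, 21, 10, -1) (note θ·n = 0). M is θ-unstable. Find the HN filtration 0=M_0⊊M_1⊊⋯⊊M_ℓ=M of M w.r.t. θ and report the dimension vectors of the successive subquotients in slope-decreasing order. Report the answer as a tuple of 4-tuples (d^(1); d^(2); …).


Via rank(M_{q-1}∘⋯∘M_p): M ≅ I[1,3]^2, I[3,4], I[4,4]^3.
μ_θ-semistable layers: μ^(1)=31/2; μ^(2)=9/2; μ^(3)=-1; μ^(4)=-34

((0, 2, 2, 0); (0, 0, 1, 1); (0, 0, 0, 3); (2, 0, 0, 0))


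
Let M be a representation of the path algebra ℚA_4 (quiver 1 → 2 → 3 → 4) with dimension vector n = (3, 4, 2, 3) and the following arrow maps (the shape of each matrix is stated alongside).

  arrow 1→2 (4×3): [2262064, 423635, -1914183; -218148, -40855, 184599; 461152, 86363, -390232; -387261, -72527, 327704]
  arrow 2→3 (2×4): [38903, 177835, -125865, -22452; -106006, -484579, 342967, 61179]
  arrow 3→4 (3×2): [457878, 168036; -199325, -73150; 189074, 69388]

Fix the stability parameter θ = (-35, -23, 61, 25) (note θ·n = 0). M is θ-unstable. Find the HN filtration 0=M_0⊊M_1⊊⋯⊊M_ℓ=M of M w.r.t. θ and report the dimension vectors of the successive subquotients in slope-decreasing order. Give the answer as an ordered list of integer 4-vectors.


Via rank(M_{q-1}∘⋯∘M_p): M ≅ I[1,2], I[1,3], I[1,4], I[2,2], I[4,4]^2.
μ_θ-semistable layers: μ^(1)=61; μ^(2)=43; μ^(3)=25; μ^(4)=-23; μ^(5)=-35

((0, 0, 1, 0); (0, 0, 1, 1); (0, 0, 0, 2); (0, 4, 0, 0); (3, 0, 0, 0))


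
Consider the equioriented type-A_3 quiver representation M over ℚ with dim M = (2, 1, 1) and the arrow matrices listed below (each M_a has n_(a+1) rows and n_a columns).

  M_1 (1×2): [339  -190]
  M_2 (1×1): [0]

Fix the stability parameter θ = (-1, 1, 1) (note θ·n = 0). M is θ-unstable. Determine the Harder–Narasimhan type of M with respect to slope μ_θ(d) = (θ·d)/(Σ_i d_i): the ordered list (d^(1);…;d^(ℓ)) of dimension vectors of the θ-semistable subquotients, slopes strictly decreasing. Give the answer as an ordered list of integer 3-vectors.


Interval decomposition of M: I[1,1], I[1,2], I[3,3].
HN type (ℓ=2): μ^(1)=1; μ^(2)=-1

((0, 1, 1); (2, 0, 0))


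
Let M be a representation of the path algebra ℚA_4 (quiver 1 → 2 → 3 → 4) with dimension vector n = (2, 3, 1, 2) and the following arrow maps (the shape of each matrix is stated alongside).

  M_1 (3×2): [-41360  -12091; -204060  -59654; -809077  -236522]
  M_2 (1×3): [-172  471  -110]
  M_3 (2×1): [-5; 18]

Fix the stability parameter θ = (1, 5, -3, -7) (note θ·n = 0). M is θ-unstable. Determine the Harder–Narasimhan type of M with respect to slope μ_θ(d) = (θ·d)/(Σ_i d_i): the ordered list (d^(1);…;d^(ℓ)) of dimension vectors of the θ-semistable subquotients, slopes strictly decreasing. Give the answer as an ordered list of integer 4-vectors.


Barcode: M ≅ I[1,2], I[1,4], I[2,2], I[4,4]. HN layers by μ_θ (4 steps, strictly decreasing):
  μ^(1)=5; μ^(2)=1; μ^(3)=-1; μ^(4)=-7

((0, 2, 0, 0); (1, 0, 0, 0); (1, 1, 1, 1); (0, 0, 0, 1))


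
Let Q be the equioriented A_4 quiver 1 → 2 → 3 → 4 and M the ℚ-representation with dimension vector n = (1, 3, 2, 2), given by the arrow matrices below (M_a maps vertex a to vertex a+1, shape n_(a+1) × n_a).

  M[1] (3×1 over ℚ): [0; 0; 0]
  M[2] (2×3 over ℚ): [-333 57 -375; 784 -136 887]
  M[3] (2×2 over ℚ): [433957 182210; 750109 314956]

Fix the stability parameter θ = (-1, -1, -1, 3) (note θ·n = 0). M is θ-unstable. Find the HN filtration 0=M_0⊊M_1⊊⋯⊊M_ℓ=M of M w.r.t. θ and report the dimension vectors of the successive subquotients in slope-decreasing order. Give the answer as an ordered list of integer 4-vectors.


Interval decomposition of M: I[1,1], I[2,2], I[2,4]^2.
HN type (ℓ=2): μ^(1)=3; μ^(2)=-1

((0, 0, 0, 2); (1, 3, 2, 0))


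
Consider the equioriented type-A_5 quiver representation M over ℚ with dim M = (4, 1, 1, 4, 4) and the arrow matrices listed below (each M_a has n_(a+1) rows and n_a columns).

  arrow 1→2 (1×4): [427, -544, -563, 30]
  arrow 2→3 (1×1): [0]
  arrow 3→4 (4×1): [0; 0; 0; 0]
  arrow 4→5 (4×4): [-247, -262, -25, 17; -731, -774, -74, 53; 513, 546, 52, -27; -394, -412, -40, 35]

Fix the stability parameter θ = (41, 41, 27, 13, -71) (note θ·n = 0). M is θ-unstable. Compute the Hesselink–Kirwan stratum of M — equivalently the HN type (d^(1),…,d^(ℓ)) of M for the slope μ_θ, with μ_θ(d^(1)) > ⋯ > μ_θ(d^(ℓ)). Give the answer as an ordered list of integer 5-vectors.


Interval decomposition of M: I[1,1]^3, I[1,2], I[3,3], I[4,4], I[4,5]^3, I[5,5].
HN type (ℓ=5): μ^(1)=41; μ^(2)=27; μ^(3)=13; μ^(4)=-29; μ^(5)=-71

((4, 1, 0, 0, 0); (0, 0, 1, 0, 0); (0, 0, 0, 1, 0); (0, 0, 0, 3, 3); (0, 0, 0, 0, 1))


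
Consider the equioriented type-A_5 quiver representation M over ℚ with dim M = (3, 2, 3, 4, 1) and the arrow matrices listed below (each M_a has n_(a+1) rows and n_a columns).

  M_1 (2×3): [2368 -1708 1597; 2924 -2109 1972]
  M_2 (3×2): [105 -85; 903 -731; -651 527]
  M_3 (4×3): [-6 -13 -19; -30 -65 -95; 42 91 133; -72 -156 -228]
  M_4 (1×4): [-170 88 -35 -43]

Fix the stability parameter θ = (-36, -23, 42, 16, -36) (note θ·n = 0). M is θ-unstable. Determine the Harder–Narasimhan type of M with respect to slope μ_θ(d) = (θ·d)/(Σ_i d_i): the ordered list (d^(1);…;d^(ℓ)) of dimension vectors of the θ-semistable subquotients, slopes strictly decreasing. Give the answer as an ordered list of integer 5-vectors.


Interval decomposition of M: I[1,1], I[1,2], I[1,3], I[3,3], I[3,5], I[4,4]^3.
HN type (ℓ=5): μ^(1)=42; μ^(2)=16; μ^(3)=22/3; μ^(4)=-23; μ^(5)=-36

((0, 0, 2, 0, 0); (0, 0, 0, 3, 0); (0, 0, 1, 1, 1); (0, 2, 0, 0, 0); (3, 0, 0, 0, 0))


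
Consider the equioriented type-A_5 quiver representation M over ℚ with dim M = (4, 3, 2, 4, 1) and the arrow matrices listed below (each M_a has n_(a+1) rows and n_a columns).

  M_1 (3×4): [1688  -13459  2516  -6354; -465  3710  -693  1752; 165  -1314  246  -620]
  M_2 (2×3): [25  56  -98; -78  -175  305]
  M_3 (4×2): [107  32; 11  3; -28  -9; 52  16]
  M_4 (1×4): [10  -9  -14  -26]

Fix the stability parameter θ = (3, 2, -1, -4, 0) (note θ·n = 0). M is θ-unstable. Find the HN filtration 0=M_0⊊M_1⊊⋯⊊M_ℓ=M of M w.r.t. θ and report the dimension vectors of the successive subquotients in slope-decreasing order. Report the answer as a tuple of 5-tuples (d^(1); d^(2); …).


Interval decomposition of M: I[1,1], I[1,2], I[1,4], I[1,5], I[4,4]^2.
HN type (ℓ=4): μ^(1)=3; μ^(2)=5/2; μ^(3)=0; μ^(4)=-4

((1, 0, 0, 0, 0); (1, 1, 0, 0, 0); (2, 2, 2, 2, 1); (0, 0, 0, 2, 0))


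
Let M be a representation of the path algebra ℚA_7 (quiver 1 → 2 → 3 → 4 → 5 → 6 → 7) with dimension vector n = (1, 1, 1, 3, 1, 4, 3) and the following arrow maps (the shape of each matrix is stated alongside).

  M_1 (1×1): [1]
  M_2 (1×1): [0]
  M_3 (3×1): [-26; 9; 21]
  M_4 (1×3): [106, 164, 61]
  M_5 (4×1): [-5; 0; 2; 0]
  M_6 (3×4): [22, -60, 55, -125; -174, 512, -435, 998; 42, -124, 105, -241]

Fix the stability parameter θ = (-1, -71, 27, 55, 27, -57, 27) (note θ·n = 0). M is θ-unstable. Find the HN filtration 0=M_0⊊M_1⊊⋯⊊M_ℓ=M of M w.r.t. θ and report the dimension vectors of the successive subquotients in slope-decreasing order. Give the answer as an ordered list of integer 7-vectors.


Via rank(M_{q-1}∘⋯∘M_p): M ≅ I[1,2], I[3,6], I[4,4]^2, I[6,6], I[6,7]^2, I[7,7].
μ_θ-semistable layers: μ^(1)=55; μ^(2)=27; μ^(3)=13; μ^(4)=-36; μ^(5)=-57

((0, 0, 0, 2, 0, 0, 0); (0, 0, 0, 0, 0, 0, 3); (0, 0, 1, 1, 1, 1, 0); (1, 1, 0, 0, 0, 0, 0); (0, 0, 0, 0, 0, 3, 0))


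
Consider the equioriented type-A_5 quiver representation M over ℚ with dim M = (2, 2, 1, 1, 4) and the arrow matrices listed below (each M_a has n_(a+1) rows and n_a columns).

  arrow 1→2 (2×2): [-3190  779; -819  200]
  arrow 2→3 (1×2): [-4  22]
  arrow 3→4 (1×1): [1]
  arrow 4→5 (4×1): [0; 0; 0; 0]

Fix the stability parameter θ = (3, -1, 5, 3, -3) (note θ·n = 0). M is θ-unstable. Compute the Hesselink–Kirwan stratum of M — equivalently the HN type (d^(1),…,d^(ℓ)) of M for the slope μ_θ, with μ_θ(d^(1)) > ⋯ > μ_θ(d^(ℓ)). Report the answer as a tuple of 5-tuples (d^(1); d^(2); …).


Barcode: M ≅ I[1,2], I[1,4], I[5,5]^4. HN layers by μ_θ (3 steps, strictly decreasing):
  μ^(1)=4; μ^(2)=1; μ^(3)=-3

((0, 0, 1, 1, 0); (2, 2, 0, 0, 0); (0, 0, 0, 0, 4))


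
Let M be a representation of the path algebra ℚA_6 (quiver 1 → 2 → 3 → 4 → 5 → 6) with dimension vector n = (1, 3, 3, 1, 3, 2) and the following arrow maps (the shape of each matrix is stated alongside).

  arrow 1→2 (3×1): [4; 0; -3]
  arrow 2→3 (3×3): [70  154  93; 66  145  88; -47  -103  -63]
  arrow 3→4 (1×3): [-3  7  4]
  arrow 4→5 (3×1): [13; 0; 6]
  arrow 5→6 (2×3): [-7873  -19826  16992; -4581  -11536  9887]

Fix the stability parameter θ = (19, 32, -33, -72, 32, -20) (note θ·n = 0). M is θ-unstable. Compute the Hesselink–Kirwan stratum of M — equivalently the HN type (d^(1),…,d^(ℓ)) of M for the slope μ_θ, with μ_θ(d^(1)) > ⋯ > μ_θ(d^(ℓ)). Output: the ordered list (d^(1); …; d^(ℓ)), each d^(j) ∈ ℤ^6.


Via rank(M_{q-1}∘⋯∘M_p): M ≅ I[1,6], I[2,3]^2, I[5,5], I[5,6].
μ_θ-semistable layers: μ^(1)=32; μ^(2)=6; μ^(3)=-1/2; μ^(4)=-27/2

((0, 0, 0, 0, 1, 0); (0, 0, 0, 0, 2, 2); (0, 2, 2, 0, 0, 0); (1, 1, 1, 1, 0, 0))


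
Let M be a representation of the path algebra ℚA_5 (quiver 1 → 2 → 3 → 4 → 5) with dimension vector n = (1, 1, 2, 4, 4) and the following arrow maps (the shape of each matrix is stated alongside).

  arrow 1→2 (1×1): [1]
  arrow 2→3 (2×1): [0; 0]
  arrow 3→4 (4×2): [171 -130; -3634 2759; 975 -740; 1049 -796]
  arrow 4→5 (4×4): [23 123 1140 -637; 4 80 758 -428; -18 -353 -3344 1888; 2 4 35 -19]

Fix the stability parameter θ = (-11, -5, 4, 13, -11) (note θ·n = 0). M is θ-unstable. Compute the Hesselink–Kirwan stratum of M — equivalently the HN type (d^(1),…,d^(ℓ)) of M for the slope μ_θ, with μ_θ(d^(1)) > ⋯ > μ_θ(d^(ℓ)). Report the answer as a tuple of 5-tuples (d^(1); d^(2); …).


Via rank(M_{q-1}∘⋯∘M_p): M ≅ I[1,2], I[3,5]^2, I[4,5]^2.
μ_θ-semistable layers: μ^(1)=2; μ^(2)=1; μ^(3)=-5; μ^(4)=-11

((0, 0, 2, 2, 2); (0, 0, 0, 2, 2); (0, 1, 0, 0, 0); (1, 0, 0, 0, 0))


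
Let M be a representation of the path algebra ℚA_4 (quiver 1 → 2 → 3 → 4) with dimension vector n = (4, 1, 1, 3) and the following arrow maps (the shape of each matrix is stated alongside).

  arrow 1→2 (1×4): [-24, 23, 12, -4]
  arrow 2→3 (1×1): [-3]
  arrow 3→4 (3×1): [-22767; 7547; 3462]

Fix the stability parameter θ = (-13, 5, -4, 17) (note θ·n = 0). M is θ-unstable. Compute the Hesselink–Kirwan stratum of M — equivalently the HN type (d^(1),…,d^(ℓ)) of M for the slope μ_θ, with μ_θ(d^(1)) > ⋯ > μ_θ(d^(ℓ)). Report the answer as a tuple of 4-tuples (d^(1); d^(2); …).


Interval decomposition of M: I[1,1]^3, I[1,4], I[4,4]^2.
HN type (ℓ=3): μ^(1)=17; μ^(2)=1/2; μ^(3)=-13

((0, 0, 0, 3); (0, 1, 1, 0); (4, 0, 0, 0))


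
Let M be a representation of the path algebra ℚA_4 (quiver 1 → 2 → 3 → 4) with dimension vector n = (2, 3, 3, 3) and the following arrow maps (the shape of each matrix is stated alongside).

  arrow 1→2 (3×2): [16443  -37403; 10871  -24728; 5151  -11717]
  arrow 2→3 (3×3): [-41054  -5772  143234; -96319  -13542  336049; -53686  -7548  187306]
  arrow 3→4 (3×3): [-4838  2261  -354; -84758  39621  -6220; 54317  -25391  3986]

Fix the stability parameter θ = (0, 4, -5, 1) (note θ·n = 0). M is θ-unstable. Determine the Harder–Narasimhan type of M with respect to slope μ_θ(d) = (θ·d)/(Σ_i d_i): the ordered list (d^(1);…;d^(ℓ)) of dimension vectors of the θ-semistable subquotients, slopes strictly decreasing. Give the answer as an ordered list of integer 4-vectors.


Barcode: M ≅ I[1,2]^2, I[2,4], I[3,4]^2. HN layers by μ_θ (5 steps, strictly decreasing):
  μ^(1)=4; μ^(2)=1; μ^(3)=0; μ^(4)=-1/2; μ^(5)=-5

((0, 2, 0, 0); (0, 0, 0, 3); (2, 0, 0, 0); (0, 1, 1, 0); (0, 0, 2, 0))


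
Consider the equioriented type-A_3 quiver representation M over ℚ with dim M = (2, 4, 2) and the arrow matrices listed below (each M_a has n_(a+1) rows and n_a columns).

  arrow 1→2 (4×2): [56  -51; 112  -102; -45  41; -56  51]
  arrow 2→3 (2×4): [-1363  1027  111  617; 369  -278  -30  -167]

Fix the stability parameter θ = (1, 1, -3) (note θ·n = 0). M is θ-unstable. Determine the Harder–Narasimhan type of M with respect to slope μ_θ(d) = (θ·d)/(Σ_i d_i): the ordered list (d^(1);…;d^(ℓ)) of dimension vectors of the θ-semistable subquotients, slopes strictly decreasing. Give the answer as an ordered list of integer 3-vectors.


Barcode: M ≅ I[1,2], I[1,3], I[2,2], I[2,3]. HN layers by μ_θ (3 steps, strictly decreasing):
  μ^(1)=1; μ^(2)=-1/3; μ^(3)=-1

((1, 2, 0); (1, 1, 1); (0, 1, 1))


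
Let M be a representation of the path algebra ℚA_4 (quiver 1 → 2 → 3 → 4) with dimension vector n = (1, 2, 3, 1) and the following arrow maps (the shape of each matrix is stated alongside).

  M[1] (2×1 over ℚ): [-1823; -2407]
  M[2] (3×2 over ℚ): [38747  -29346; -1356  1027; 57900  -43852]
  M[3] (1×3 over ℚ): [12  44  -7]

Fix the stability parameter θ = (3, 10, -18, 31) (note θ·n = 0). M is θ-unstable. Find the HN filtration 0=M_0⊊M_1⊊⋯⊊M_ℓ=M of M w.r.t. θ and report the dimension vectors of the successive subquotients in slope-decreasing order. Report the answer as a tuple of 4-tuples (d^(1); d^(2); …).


Interval decomposition of M: I[1,3], I[2,3], I[3,4].
HN type (ℓ=4): μ^(1)=31; μ^(2)=-5/3; μ^(3)=-4; μ^(4)=-18

((0, 0, 0, 1); (1, 1, 1, 0); (0, 1, 1, 0); (0, 0, 1, 0))


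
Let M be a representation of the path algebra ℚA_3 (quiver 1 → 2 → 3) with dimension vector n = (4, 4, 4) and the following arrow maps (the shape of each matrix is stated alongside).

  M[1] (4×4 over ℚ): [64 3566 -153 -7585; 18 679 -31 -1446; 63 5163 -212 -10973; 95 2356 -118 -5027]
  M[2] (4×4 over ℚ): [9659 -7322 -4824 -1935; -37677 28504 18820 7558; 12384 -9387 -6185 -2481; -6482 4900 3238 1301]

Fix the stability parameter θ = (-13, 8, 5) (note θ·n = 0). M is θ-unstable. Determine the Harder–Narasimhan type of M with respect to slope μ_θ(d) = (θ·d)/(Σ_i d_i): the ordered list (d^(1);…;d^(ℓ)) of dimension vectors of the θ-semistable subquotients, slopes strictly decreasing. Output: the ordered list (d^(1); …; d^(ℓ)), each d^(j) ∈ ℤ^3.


Interval decomposition of M: I[1,2], I[1,3]^3, I[3,3].
HN type (ℓ=4): μ^(1)=8; μ^(2)=13/2; μ^(3)=5; μ^(4)=-13

((0, 1, 0); (0, 3, 3); (0, 0, 1); (4, 0, 0))
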